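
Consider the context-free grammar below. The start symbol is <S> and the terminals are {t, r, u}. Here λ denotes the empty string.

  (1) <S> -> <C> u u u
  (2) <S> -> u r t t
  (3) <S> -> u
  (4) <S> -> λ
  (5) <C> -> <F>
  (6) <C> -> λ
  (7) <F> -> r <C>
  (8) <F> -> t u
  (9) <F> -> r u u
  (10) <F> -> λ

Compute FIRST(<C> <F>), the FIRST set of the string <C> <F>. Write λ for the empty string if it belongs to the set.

FIRST(<F>): from <F>->r <C> we get {r}; from <F>->t u we get {t}; from <F>->r u u we get {r}; from <F>->λ we get {λ}. So FIRST(<F>) = {λ, r, t}.
FIRST(<C>): from <C>-><F> we get {λ, r, t}; from <C>->λ we get {λ}. So FIRST(<C>) = {λ, r, t}.
FIRST(<S>): from <S>-><C> u u u we get {r, t, u}; from <S>->u r t t we get {u}; from <S>->u we get {u}; from <S>->λ we get {λ}. So FIRST(<S>) = {λ, r, t, u}.
FIRST(<C> <F>): take FIRST of each symbol in turn, carrying on past any symbol whose FIRST contains λ; result {λ, r, t}.

{λ, r, t}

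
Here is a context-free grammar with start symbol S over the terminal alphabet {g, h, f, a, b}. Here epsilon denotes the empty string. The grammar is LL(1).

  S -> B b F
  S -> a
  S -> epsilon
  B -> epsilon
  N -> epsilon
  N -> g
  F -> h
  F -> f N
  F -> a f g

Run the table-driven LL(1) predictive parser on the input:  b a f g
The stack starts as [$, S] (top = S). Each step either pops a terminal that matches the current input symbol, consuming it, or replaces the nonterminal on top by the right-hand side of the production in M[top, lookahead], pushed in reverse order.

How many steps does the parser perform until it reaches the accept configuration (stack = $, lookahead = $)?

     Stack    Input      Action
  1  $ S      b a f g $  expand S -> B b F
  2  $ F b B  b a f g $  expand B -> epsilon
  3  $ F b    b a f g $  match b
  4  $ F      a f g $    expand F -> a f g
  5  $ g f a  a f g $    match a
  6  $ g f    f g $      match f
  7  $ g      g $        match g
Accept reached after 7 steps.

7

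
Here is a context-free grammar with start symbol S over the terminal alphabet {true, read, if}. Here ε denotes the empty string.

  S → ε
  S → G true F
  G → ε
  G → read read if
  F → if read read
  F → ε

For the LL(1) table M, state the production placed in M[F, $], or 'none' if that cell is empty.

FIRST(G) = {ε, read}
FIRST(F) = {ε, if}
FIRST(S) = {ε, read, true}  (via G true F)
FOLLOW(S) includes $ since S is the start symbol.
FOLLOW(S): S appears on no right-hand side. Thus FOLLOW(S) = {$}.
FOLLOW(F): in S→G true F, the suffix after F is empty, so FOLLOW(F) ⊇ FOLLOW(S) = {$}. Thus FOLLOW(F) = {$}.
For F → if read read: FIRST(if read read) = {if}, so it goes in M[F, t] for t ∈ {if}.
For F → ε: FIRST(ε) = {ε}, so it goes in M[F, t] for t ∈ {}; since ε ∈ FIRST, also for every t ∈ FOLLOW(F) = {$}.

F → ε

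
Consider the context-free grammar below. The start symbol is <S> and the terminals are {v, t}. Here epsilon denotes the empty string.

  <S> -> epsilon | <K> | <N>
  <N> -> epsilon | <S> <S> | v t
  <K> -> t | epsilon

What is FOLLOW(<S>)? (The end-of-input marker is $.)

FIRST(<K>): from <K>->t we get {t}; from <K>->epsilon we get {epsilon}. So FIRST(<K>) = {epsilon, t}.
FIRST(<S>): from <S>->epsilon we get {epsilon}; from <S>-><K> we get {epsilon, t}; from <S>-><N> we get {epsilon, t, v}. So FIRST(<S>) = {epsilon, t, v}.
FIRST(<N>): from <N>->epsilon we get {epsilon}; from <N>-><S> <S> we get {epsilon, t, v}; from <N>->v t we get {v}. So FIRST(<N>) = {epsilon, t, v}.
FOLLOW(<S>) includes $ since <S> is the start symbol.
FOLLOW(<S>): in <N>-><S> <S> (occurrence 1), <S> is followed by <S> with FIRST {epsilon, t, v}; in <N>-><S> <S> (occurrence 1), the suffix after <S> is nullable, so FOLLOW(<S>) ⊇ FOLLOW(<N>) = {$, t, v}; in <N>-><S> <S> (occurrence 2), the suffix after <S> is empty, so FOLLOW(<S>) ⊇ FOLLOW(<N>) = {$, t, v}. Thus FOLLOW(<S>) = {$, t, v}.
FOLLOW(<N>): in <S>-><N>, the suffix after <N> is empty, so FOLLOW(<N>) ⊇ FOLLOW(<S>) = {$, t, v}. Thus FOLLOW(<N>) = {$, t, v}.
FOLLOW(<K>): in <S>-><K>, the suffix after <K> is empty, so FOLLOW(<K>) ⊇ FOLLOW(<S>) = {$, t, v}. Thus FOLLOW(<K>) = {$, t, v}.

{$, t, v}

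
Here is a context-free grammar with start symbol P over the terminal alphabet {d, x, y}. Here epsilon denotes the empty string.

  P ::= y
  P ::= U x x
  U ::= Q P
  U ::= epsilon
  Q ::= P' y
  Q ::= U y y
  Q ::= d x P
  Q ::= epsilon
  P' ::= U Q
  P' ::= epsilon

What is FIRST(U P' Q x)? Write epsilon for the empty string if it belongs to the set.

FIRST(P): from P::=y we get {y}; from P::=U x x we get {d, x, y}. So FIRST(P) = {d, x, y}.
FIRST(U): from U::=Q P we get {d, x, y}; from U::=epsilon we get {epsilon}. So FIRST(U) = {epsilon, d, x, y}.
FIRST(Q): from Q::=P' y we get {d, x, y}; from Q::=U y y we get {d, x, y}; from Q::=d x P we get {d}; from Q::=epsilon we get {epsilon}. So FIRST(Q) = {epsilon, d, x, y}.
FIRST(P'): from P'::=U Q we get {epsilon, d, x, y}; from P'::=epsilon we get {epsilon}. So FIRST(P') = {epsilon, d, x, y}.
FIRST(U P' Q x): take FIRST of each symbol in turn, carrying on past any symbol whose FIRST contains epsilon; result {d, x, y}.

{d, x, y}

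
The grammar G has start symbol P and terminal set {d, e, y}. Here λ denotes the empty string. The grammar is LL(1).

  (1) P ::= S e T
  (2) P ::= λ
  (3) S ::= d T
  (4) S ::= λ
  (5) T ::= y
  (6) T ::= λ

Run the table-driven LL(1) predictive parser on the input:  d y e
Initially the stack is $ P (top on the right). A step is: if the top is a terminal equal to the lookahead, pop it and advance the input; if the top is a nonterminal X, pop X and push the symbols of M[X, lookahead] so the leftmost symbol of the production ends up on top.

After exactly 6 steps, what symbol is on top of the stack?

     Stack      Input    Action
  1  $ P        d y e $  expand P ::= S e T
  2  $ T e S    d y e $  expand S ::= d T
  3  $ T e T d  d y e $  match d
  4  $ T e T    y e $    expand T ::= y
  5  $ T e y    y e $    match y
  6  $ T e      e $      match e
Stack after step 6: $ T (top = T).

T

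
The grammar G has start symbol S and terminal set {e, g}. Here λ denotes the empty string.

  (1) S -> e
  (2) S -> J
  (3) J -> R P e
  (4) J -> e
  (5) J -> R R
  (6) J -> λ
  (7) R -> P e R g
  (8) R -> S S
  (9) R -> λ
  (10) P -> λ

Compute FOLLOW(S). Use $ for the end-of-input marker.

{$, e, g}

FIRST(P) = {λ}
FIRST(S) = {λ, e}  (via J)
FIRST(R) = {λ, e}  (via P e R g, S S)
FIRST(J) = {λ, e}  (via R P e, R R)
FOLLOW(S) includes $ since S is the start symbol.
FOLLOW(P): in J->R P e, P is followed by e with FIRST {e}; in R->P e R g, P is followed by e R g with FIRST {e}. Thus FOLLOW(P) = {e}.
FOLLOW(S): in R->S S (occurrence 1), S is followed by S with FIRST {λ, e}; in R->S S (occurrence 1), the suffix after S is nullable, so FOLLOW(S) ⊇ FOLLOW(R) = {$, e, g}; in R->S S (occurrence 2), the suffix after S is empty, so FOLLOW(S) ⊇ FOLLOW(R) = {$, e, g}. Thus FOLLOW(S) = {$, e, g}.
FOLLOW(J): in S->J, the suffix after J is empty, so FOLLOW(J) ⊇ FOLLOW(S) = {$, e, g}. Thus FOLLOW(J) = {$, e, g}.
FOLLOW(R): in J->R P e, R is followed by P e with FIRST {e}; in J->R R (occurrence 1), R is followed by R with FIRST {λ, e}; in J->R R (occurrence 1), the suffix after R is nullable, so FOLLOW(R) ⊇ FOLLOW(J) = {$, e, g}; in J->R R (occurrence 2), the suffix after R is empty, so FOLLOW(R) ⊇ FOLLOW(J) = {$, e, g}; in R->P e R g, R is followed by g with FIRST {g}. Thus FOLLOW(R) = {$, e, g}.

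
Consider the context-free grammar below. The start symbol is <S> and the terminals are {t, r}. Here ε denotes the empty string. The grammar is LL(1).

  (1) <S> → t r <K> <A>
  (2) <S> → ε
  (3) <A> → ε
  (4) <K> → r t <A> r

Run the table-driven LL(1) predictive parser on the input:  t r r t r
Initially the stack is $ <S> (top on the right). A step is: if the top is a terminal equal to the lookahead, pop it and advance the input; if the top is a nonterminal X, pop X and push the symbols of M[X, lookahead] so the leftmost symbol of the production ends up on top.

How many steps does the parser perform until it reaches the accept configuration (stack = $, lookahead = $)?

9

step 1: stack=$ <S>  input=t r r t r $  — expand <S> → t r <K> <A>
step 2: stack=$ <A> <K> r t  input=t r r t r $  — match t
step 3: stack=$ <A> <K> r  input=r r t r $  — match r
step 4: stack=$ <A> <K>  input=r t r $  — expand <K> → r t <A> r
step 5: stack=$ <A> r <A> t r  input=r t r $  — match r
step 6: stack=$ <A> r <A> t  input=t r $  — match t
step 7: stack=$ <A> r <A>  input=r $  — expand <A> → ε
step 8: stack=$ <A> r  input=r $  — match r
step 9: stack=$ <A>  input=$  — expand <A> → ε
Accept reached after 9 steps.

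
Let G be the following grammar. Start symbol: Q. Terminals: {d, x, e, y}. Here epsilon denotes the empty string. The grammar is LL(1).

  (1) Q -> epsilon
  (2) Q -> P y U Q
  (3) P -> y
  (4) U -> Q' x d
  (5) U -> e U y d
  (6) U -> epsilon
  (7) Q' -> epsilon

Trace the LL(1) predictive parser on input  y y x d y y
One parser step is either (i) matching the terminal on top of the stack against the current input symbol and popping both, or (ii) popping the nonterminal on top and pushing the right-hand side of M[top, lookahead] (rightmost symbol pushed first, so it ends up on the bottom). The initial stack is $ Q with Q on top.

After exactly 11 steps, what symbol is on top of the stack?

y

step 1: stack=$ Q  input=y y x d y y $  — expand Q -> P y U Q
step 2: stack=$ Q U y P  input=y y x d y y $  — expand P -> y
step 3: stack=$ Q U y y  input=y y x d y y $  — match y
step 4: stack=$ Q U y  input=y x d y y $  — match y
step 5: stack=$ Q U  input=x d y y $  — expand U -> Q' x d
step 6: stack=$ Q d x Q'  input=x d y y $  — expand Q' -> epsilon
step 7: stack=$ Q d x  input=x d y y $  — match x
step 8: stack=$ Q d  input=d y y $  — match d
step 9: stack=$ Q  input=y y $  — expand Q -> P y U Q
step 10: stack=$ Q U y P  input=y y $  — expand P -> y
step 11: stack=$ Q U y y  input=y y $  — match y
Stack after step 11: $ Q U y (top = y).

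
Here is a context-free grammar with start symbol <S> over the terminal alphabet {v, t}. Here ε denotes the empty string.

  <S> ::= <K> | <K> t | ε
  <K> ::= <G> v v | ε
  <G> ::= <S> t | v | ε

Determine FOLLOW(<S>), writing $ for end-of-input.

{$, t}

FIRST(<S>): from <S>::=<K> we get {ε, t, v}; from <S>::=<K> t we get {t, v}; from <S>::=ε we get {ε}. So FIRST(<S>) = {ε, t, v}.
FIRST(<G>): from <G>::=<S> t we get {t, v}; from <G>::=v we get {v}; from <G>::=ε we get {ε}. So FIRST(<G>) = {ε, t, v}.
FIRST(<K>): from <K>::=<G> v v we get {t, v}; from <K>::=ε we get {ε}. So FIRST(<K>) = {ε, t, v}.
FOLLOW(<S>) includes $ since <S> is the start symbol.
FOLLOW(<S>): in <G>::=<S> t, <S> is followed by t with FIRST {t}. Thus FOLLOW(<S>) = {$, t}.
FOLLOW(<K>): in <S>::=<K>, the suffix after <K> is empty, so FOLLOW(<K>) ⊇ FOLLOW(<S>) = {$, t}; in <S>::=<K> t, <K> is followed by t with FIRST {t}. Thus FOLLOW(<K>) = {$, t}.
FOLLOW(<G>): in <K>::=<G> v v, <G> is followed by v v with FIRST {v}. Thus FOLLOW(<G>) = {v}.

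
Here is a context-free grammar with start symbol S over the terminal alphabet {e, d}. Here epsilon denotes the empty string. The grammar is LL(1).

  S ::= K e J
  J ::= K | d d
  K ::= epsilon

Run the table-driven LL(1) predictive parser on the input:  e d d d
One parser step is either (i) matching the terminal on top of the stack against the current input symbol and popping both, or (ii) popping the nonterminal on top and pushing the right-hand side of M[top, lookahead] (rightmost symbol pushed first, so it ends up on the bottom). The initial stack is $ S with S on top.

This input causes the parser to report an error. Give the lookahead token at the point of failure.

d

step 1: stack=$ S  input=e d d d $  — expand S ::= K e J
step 2: stack=$ J e K  input=e d d d $  — expand K ::= epsilon
step 3: stack=$ J e  input=e d d d $  — match e
step 4: stack=$ J  input=d d d $  — expand J ::= d d
step 5: stack=$ d d  input=d d d $  — match d
step 6: stack=$ d  input=d d $  — match d
step 7: stack=$  input=d $  — error: stack empty but input remains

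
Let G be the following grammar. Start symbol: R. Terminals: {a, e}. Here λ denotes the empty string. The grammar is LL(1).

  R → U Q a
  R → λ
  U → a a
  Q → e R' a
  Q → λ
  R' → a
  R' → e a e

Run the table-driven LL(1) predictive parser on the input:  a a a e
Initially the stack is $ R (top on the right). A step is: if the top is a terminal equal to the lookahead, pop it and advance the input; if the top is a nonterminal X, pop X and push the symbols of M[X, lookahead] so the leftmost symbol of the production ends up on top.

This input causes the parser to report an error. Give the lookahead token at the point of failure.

e

step 1: stack=$ R  input=a a a e $  — expand R → U Q a
step 2: stack=$ a Q U  input=a a a e $  — expand U → a a
step 3: stack=$ a Q a a  input=a a a e $  — match a
step 4: stack=$ a Q a  input=a a e $  — match a
step 5: stack=$ a Q  input=a e $  — expand Q → λ
step 6: stack=$ a  input=a e $  — match a
step 7: stack=$  input=e $  — error: stack empty but input remains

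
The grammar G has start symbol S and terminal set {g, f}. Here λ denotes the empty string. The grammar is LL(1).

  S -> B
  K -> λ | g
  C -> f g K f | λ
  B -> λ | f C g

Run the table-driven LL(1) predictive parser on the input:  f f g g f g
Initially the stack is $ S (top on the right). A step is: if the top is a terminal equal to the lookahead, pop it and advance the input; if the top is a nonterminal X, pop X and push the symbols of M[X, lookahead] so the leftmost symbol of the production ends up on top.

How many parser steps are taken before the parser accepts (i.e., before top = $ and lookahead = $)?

      Stack        Input          Action
   1  $ S          f f g g f g $  expand S -> B
   2  $ B          f f g g f g $  expand B -> f C g
   3  $ g C f      f f g g f g $  match f
   4  $ g C        f g g f g $    expand C -> f g K f
   5  $ g f K g f  f g g f g $    match f
   6  $ g f K g    g g f g $      match g
   7  $ g f K      g f g $        expand K -> g
   8  $ g f g      g f g $        match g
   9  $ g f        f g $          match f
  10  $ g          g $            match g
Accept reached after 10 steps.

10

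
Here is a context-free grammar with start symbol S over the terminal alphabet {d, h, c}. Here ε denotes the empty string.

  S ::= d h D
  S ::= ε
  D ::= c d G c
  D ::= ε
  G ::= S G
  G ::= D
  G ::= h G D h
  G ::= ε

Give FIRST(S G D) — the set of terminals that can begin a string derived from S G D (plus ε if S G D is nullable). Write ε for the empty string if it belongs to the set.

{ε, c, d, h}

FIRST(S) = {ε, d}
FIRST(D) = {ε, c}
FIRST(G) = {ε, c, d, h}  (via S G, D)
FIRST(S G D): take FIRST of each symbol in turn, carrying on past any symbol whose FIRST contains ε; result {ε, c, d, h}.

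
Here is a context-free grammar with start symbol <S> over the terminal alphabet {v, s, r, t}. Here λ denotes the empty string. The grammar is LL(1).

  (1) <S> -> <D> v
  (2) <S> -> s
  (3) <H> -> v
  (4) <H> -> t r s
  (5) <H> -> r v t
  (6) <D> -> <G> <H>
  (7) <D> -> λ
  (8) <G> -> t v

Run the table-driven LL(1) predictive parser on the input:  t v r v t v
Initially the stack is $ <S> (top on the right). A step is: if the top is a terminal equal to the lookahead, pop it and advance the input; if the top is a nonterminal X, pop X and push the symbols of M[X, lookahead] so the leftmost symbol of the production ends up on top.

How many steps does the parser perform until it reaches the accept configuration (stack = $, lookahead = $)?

10

step 1: stack=$ <S>  input=t v r v t v $  — expand <S> -> <D> v
step 2: stack=$ v <D>  input=t v r v t v $  — expand <D> -> <G> <H>
step 3: stack=$ v <H> <G>  input=t v r v t v $  — expand <G> -> t v
step 4: stack=$ v <H> v t  input=t v r v t v $  — match t
step 5: stack=$ v <H> v  input=v r v t v $  — match v
step 6: stack=$ v <H>  input=r v t v $  — expand <H> -> r v t
step 7: stack=$ v t v r  input=r v t v $  — match r
step 8: stack=$ v t v  input=v t v $  — match v
step 9: stack=$ v t  input=t v $  — match t
step 10: stack=$ v  input=v $  — match v
Accept reached after 10 steps.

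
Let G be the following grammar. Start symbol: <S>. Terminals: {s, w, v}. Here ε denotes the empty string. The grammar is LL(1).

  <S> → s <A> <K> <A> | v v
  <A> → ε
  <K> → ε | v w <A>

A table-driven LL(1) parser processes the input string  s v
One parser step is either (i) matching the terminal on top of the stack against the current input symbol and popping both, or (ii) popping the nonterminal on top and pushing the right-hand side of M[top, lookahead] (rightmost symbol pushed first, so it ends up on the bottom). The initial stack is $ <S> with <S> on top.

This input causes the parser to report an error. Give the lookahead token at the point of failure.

step 1: stack=$ <S>  input=s v $  — expand <S> → s <A> <K> <A>
step 2: stack=$ <A> <K> <A> s  input=s v $  — match s
step 3: stack=$ <A> <K> <A>  input=v $  — expand <A> → ε
step 4: stack=$ <A> <K>  input=v $  — expand <K> → v w <A>
step 5: stack=$ <A> <A> w v  input=v $  — match v
step 6: stack=$ <A> <A> w  input=$  — error: top is terminal w but lookahead is $

$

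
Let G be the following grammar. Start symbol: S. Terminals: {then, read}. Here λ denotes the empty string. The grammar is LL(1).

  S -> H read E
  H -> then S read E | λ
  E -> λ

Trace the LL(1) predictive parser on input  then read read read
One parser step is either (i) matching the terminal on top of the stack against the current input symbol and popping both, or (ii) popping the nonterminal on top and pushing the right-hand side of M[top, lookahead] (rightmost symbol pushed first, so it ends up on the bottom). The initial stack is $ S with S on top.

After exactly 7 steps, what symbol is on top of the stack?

     Stack                     Input                  Action
  1  $ S                       then read read read $  expand S -> H read E
  2  $ E read H                then read read read $  expand H -> then S read E
  3  $ E read E read S then    then read read read $  match then
  4  $ E read E read S         read read read $       expand S -> H read E
  5  $ E read E read E read H  read read read $       expand H -> λ
  6  $ E read E read E read    read read read $       match read
  7  $ E read E read E         read read $            expand E -> λ
Stack after step 7: $ E read E read (top = read).

read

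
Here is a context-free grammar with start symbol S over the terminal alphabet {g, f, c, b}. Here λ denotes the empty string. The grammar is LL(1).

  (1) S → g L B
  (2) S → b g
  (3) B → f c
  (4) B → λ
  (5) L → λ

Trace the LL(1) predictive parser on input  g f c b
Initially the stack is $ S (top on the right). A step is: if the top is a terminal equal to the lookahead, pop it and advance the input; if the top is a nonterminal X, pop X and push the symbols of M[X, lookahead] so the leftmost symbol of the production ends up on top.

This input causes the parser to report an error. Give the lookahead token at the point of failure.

step 1: stack=$ S  input=g f c b $  — expand S → g L B
step 2: stack=$ B L g  input=g f c b $  — match g
step 3: stack=$ B L  input=f c b $  — expand L → λ
step 4: stack=$ B  input=f c b $  — expand B → f c
step 5: stack=$ c f  input=f c b $  — match f
step 6: stack=$ c  input=c b $  — match c
step 7: stack=$  input=b $  — error: stack empty but input remains

b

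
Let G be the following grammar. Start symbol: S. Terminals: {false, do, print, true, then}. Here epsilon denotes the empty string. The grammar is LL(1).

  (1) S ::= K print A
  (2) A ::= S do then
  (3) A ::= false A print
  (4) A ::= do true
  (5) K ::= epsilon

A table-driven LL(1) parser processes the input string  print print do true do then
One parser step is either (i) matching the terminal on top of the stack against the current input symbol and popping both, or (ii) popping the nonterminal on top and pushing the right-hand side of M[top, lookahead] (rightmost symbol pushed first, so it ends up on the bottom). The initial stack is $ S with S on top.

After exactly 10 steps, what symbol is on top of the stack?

do

      Stack                Input                          Action
   1  $ S                  print print do true do then $  expand S ::= K print A
   2  $ A print K          print print do true do then $  expand K ::= epsilon
   3  $ A print            print print do true do then $  match print
   4  $ A                  print do true do then $        expand A ::= S do then
   5  $ then do S          print do true do then $        expand S ::= K print A
   6  $ then do A print K  print do true do then $        expand K ::= epsilon
   7  $ then do A print    print do true do then $        match print
   8  $ then do A          do true do then $              expand A ::= do true
   9  $ then do true do    do true do then $              match do
  10  $ then do true       true do then $                 match true
Stack after step 10: $ then do (top = do).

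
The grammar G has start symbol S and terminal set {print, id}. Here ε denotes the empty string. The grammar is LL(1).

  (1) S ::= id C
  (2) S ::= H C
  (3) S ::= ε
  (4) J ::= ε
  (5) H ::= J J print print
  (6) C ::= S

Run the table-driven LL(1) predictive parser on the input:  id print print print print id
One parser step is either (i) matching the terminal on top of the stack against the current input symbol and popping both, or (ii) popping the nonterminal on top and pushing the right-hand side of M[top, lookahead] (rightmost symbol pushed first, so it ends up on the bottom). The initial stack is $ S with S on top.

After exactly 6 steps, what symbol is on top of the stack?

J

step 1: stack=$ S  input=id print print print print id $  — expand S ::= id C
step 2: stack=$ C id  input=id print print print print id $  — match id
step 3: stack=$ C  input=print print print print id $  — expand C ::= S
step 4: stack=$ S  input=print print print print id $  — expand S ::= H C
step 5: stack=$ C H  input=print print print print id $  — expand H ::= J J print print
step 6: stack=$ C print print J J  input=print print print print id $  — expand J ::= ε
Stack after step 6: $ C print print J (top = J).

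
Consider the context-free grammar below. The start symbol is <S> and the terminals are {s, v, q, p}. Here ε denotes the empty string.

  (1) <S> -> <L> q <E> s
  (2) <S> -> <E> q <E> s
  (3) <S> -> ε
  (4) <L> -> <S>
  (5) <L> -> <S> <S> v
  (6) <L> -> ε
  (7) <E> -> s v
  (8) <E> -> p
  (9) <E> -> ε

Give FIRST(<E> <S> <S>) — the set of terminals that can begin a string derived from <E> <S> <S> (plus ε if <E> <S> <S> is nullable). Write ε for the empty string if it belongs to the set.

{ε, p, q, s, v}

FIRST(<E>): from <E>->s v we get {s}; from <E>->p we get {p}; from <E>->ε we get {ε}. So FIRST(<E>) = {ε, p, s}.
FIRST(<S>): from <S>-><L> q <E> s we get {p, q, s, v}; from <S>-><E> q <E> s we get {p, q, s}; from <S>->ε we get {ε}. So FIRST(<S>) = {ε, p, q, s, v}.
FIRST(<L>): from <L>-><S> we get {ε, p, q, s, v}; from <L>-><S> <S> v we get {p, q, s, v}; from <L>->ε we get {ε}. So FIRST(<L>) = {ε, p, q, s, v}.
FIRST(<E> <S> <S>): take FIRST of each symbol in turn, carrying on past any symbol whose FIRST contains ε; result {ε, p, q, s, v}.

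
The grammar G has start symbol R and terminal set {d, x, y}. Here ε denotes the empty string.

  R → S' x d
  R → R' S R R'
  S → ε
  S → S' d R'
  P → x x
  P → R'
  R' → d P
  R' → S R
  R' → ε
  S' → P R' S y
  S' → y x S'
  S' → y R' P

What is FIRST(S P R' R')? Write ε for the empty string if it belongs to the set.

FIRST(R): from R→S' x d we get {d, x, y}; from R→R' S R R' we get {d, x, y}. So FIRST(R) = {d, x, y}.
FIRST(S): from S→ε we get {ε}; from S→S' d R' we get {d, x, y}. So FIRST(S) = {ε, d, x, y}.
FIRST(R'): from R'→d P we get {d}; from R'→S R we get {d, x, y}; from R'→ε we get {ε}. So FIRST(R') = {ε, d, x, y}.
FIRST(P): from P→x x we get {x}; from P→R' we get {ε, d, x, y}. So FIRST(P) = {ε, d, x, y}.
FIRST(S'): from S'→P R' S y we get {d, x, y}; from S'→y x S' we get {y}; from S'→y R' P we get {y}. So FIRST(S') = {d, x, y}.
FIRST(S P R' R'): take FIRST of each symbol in turn, carrying on past any symbol whose FIRST contains ε; result {ε, d, x, y}.

{ε, d, x, y}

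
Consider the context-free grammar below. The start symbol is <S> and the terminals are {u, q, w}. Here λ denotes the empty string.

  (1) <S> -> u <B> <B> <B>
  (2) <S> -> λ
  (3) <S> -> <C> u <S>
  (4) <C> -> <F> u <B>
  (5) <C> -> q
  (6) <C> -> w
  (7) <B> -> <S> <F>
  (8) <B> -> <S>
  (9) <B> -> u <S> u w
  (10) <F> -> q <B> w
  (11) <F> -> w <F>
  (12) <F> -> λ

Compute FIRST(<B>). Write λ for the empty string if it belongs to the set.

{λ, q, u, w}

FIRST(<F>) = {λ, q, w}
FIRST(<C>) = {q, u, w}  (via <F> u <B>)
FIRST(<S>) = {λ, q, u, w}  (via <C> u <S>)
FIRST(<B>) = {λ, q, u, w}  (via <S> <F>, <S>)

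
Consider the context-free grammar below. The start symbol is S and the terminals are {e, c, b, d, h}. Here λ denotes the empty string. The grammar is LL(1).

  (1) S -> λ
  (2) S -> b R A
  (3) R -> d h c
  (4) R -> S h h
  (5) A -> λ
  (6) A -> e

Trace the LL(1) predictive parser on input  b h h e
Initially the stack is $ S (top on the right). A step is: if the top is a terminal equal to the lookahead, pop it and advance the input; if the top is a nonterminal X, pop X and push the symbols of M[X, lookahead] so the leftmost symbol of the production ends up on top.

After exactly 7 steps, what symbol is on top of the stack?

     Stack      Input      Action
  1  $ S        b h h e $  expand S -> b R A
  2  $ A R b    b h h e $  match b
  3  $ A R      h h e $    expand R -> S h h
  4  $ A h h S  h h e $    expand S -> λ
  5  $ A h h    h h e $    match h
  6  $ A h      h e $      match h
  7  $ A        e $        expand A -> e
Stack after step 7: $ e (top = e).

e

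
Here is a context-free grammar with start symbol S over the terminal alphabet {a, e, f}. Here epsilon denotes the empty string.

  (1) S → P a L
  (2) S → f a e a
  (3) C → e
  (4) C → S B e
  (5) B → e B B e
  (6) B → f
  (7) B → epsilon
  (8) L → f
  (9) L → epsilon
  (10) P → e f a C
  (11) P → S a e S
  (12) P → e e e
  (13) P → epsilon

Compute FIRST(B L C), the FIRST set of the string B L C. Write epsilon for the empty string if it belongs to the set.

FIRST(B): from B→e B B e we get {e}; from B→f we get {f}; from B→epsilon we get {epsilon}. So FIRST(B) = {epsilon, e, f}.
FIRST(L): from L→f we get {f}; from L→epsilon we get {epsilon}. So FIRST(L) = {epsilon, f}.
FIRST(S): from S→P a L we get {a, e, f}; from S→f a e a we get {f}. So FIRST(S) = {a, e, f}.
FIRST(C): from C→e we get {e}; from C→S B e we get {a, e, f}. So FIRST(C) = {a, e, f}.
FIRST(P): from P→e f a C we get {e}; from P→S a e S we get {a, e, f}; from P→e e e we get {e}; from P→epsilon we get {epsilon}. So FIRST(P) = {epsilon, a, e, f}.
FIRST(B L C): take FIRST of each symbol in turn, carrying on past any symbol whose FIRST contains epsilon; result {a, e, f}.

{a, e, f}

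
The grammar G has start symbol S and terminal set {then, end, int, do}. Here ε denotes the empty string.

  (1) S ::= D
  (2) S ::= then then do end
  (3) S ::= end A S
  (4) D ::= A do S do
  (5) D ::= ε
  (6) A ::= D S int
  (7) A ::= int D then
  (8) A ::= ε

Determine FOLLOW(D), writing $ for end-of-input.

{$, do, end, int, then}

FIRST(S): from S::=D we get {ε, do, end, int, then}; from S::=then then do end we get {then}; from S::=end A S we get {end}. So FIRST(S) = {ε, do, end, int, then}.
FIRST(D): from D::=A do S do we get {do, end, int, then}; from D::=ε we get {ε}. So FIRST(D) = {ε, do, end, int, then}.
FIRST(A): from A::=D S int we get {do, end, int, then}; from A::=int D then we get {int}; from A::=ε we get {ε}. So FIRST(A) = {ε, do, end, int, then}.
FOLLOW(S) includes $ since S is the start symbol.
FOLLOW(S): in S::=end A S, the suffix after S is empty (adds nothing new); in D::=A do S do, S is followed by do with FIRST {do}; in A::=D S int, S is followed by int with FIRST {int}. Thus FOLLOW(S) = {$, do, int}.
FOLLOW(D): in S::=D, the suffix after D is empty, so FOLLOW(D) ⊇ FOLLOW(S) = {$, do, int}; in A::=D S int, D is followed by S int with FIRST {do, end, int, then}; in A::=int D then, D is followed by then with FIRST {then}. Thus FOLLOW(D) = {$, do, end, int, then}.
FOLLOW(A): in S::=end A S, A is followed by S with FIRST {ε, do, end, int, then}; in S::=end A S, the suffix after A is nullable, so FOLLOW(A) ⊇ FOLLOW(S) = {$, do, int}; in D::=A do S do, A is followed by do S do with FIRST {do}. Thus FOLLOW(A) = {$, do, end, int, then}.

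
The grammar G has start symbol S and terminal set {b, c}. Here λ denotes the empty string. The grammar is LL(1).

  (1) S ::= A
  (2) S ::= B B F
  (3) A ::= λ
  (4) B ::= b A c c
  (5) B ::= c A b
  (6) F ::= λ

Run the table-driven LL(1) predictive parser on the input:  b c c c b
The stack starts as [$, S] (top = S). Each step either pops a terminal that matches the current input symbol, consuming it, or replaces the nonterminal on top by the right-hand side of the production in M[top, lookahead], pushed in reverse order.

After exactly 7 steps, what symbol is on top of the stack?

c

step 1: stack=$ S  input=b c c c b $  — expand S ::= B B F
step 2: stack=$ F B B  input=b c c c b $  — expand B ::= b A c c
step 3: stack=$ F B c c A b  input=b c c c b $  — match b
step 4: stack=$ F B c c A  input=c c c b $  — expand A ::= λ
step 5: stack=$ F B c c  input=c c c b $  — match c
step 6: stack=$ F B c  input=c c b $  — match c
step 7: stack=$ F B  input=c b $  — expand B ::= c A b
Stack after step 7: $ F b A c (top = c).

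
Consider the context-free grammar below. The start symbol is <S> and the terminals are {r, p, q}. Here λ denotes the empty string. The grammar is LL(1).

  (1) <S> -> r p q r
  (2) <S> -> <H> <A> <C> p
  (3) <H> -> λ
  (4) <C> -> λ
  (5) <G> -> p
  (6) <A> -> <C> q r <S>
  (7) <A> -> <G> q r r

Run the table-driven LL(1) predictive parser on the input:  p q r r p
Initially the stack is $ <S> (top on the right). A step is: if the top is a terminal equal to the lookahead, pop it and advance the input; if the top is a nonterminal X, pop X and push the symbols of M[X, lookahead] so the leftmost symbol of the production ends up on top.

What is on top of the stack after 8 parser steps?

     Stack              Input        Action
  1  $ <S>              p q r r p $  expand <S> -> <H> <A> <C> p
  2  $ p <C> <A> <H>    p q r r p $  expand <H> -> λ
  3  $ p <C> <A>        p q r r p $  expand <A> -> <G> q r r
  4  $ p <C> r r q <G>  p q r r p $  expand <G> -> p
  5  $ p <C> r r q p    p q r r p $  match p
  6  $ p <C> r r q      q r r p $    match q
  7  $ p <C> r r        r r p $      match r
  8  $ p <C> r          r p $        match r
Stack after step 8: $ p <C> (top = <C>).

<C>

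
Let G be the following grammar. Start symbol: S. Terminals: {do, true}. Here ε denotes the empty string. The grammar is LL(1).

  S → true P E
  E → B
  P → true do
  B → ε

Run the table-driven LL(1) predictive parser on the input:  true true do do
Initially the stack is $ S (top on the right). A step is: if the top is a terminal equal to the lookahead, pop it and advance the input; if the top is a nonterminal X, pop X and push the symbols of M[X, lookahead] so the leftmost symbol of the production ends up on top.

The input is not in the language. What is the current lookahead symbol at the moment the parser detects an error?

do

step 1: stack=$ S  input=true true do do $  — expand S → true P E
step 2: stack=$ E P true  input=true true do do $  — match true
step 3: stack=$ E P  input=true do do $  — expand P → true do
step 4: stack=$ E do true  input=true do do $  — match true
step 5: stack=$ E do  input=do do $  — match do
step 6: stack=$ E  input=do $  — error: M[E, do] is empty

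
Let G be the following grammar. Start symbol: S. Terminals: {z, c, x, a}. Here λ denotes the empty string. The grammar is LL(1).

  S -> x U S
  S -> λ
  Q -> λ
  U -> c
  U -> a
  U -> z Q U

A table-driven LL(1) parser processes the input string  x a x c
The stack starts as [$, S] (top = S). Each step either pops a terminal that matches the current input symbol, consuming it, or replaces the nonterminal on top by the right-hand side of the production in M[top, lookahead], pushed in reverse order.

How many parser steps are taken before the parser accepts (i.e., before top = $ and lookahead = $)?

9

     Stack    Input      Action
  1  $ S      x a x c $  expand S -> x U S
  2  $ S U x  x a x c $  match x
  3  $ S U    a x c $    expand U -> a
  4  $ S a    a x c $    match a
  5  $ S      x c $      expand S -> x U S
  6  $ S U x  x c $      match x
  7  $ S U    c $        expand U -> c
  8  $ S c    c $        match c
  9  $ S      $          expand S -> λ
Accept reached after 9 steps.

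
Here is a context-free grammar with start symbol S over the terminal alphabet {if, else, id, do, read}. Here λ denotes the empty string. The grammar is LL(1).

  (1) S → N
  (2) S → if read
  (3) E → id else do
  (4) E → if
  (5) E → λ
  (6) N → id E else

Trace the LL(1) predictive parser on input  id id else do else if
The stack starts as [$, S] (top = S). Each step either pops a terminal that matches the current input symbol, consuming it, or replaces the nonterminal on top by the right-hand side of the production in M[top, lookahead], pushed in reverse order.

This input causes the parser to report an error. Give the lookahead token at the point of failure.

if

     Stack              Input                    Action
  1  $ S                id id else do else if $  expand S → N
  2  $ N                id id else do else if $  expand N → id E else
  3  $ else E id        id id else do else if $  match id
  4  $ else E           id else do else if $     expand E → id else do
  5  $ else do else id  id else do else if $     match id
  6  $ else do else     else do else if $        match else
  7  $ else do          do else if $             match do
  8  $ else             else if $                match else
  9  $                  if $                     error: stack empty but input remains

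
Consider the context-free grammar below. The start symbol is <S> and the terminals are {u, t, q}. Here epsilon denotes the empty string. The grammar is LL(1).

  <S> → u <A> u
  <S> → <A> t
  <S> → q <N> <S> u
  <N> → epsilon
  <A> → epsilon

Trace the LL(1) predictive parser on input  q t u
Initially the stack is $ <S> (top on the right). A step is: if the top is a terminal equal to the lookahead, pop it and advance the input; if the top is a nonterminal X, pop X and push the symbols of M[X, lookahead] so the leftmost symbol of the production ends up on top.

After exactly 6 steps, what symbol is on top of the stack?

     Stack          Input    Action
  1  $ <S>          q t u $  expand <S> → q <N> <S> u
  2  $ u <S> <N> q  q t u $  match q
  3  $ u <S> <N>    t u $    expand <N> → epsilon
  4  $ u <S>        t u $    expand <S> → <A> t
  5  $ u t <A>      t u $    expand <A> → epsilon
  6  $ u t          t u $    match t
Stack after step 6: $ u (top = u).

u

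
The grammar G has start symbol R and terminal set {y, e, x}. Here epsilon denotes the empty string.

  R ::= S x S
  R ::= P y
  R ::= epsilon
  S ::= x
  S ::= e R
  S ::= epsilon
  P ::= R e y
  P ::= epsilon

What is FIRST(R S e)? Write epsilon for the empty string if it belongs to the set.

FIRST(S) = {epsilon, e, x}
FIRST(R) = {epsilon, e, x, y}  (via S x S, P y)
FIRST(P) = {epsilon, e, x, y}  (via R e y)
FIRST(R S e): take FIRST of each symbol in turn, carrying on past any symbol whose FIRST contains epsilon; result {e, x, y}.

{e, x, y}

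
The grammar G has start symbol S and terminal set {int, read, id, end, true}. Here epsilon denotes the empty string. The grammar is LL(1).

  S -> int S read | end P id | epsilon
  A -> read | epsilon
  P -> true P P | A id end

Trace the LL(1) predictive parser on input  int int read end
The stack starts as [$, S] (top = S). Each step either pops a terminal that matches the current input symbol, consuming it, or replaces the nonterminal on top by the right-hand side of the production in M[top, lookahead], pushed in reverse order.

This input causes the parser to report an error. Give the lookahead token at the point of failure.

end

     Stack              Input               Action
  1  $ S                int int read end $  expand S -> int S read
  2  $ read S int       int int read end $  match int
  3  $ read S           int read end $      expand S -> int S read
  4  $ read read S int  int read end $      match int
  5  $ read read S      read end $          expand S -> epsilon
  6  $ read read        read end $          match read
  7  $ read             end $               error: top is terminal read but lookahead is end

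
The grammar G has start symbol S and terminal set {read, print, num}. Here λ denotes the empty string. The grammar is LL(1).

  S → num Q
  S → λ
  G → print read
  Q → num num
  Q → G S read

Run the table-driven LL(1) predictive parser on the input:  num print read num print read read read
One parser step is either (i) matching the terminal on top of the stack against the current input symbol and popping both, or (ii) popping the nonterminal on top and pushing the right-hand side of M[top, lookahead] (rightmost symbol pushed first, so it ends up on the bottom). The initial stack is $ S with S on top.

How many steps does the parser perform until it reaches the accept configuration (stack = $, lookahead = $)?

step 1: stack=$ S  input=num print read num print read read read $  — expand S → num Q
step 2: stack=$ Q num  input=num print read num print read read read $  — match num
step 3: stack=$ Q  input=print read num print read read read $  — expand Q → G S read
step 4: stack=$ read S G  input=print read num print read read read $  — expand G → print read
step 5: stack=$ read S read print  input=print read num print read read read $  — match print
step 6: stack=$ read S read  input=read num print read read read $  — match read
step 7: stack=$ read S  input=num print read read read $  — expand S → num Q
step 8: stack=$ read Q num  input=num print read read read $  — match num
step 9: stack=$ read Q  input=print read read read $  — expand Q → G S read
step 10: stack=$ read read S G  input=print read read read $  — expand G → print read
step 11: stack=$ read read S read print  input=print read read read $  — match print
step 12: stack=$ read read S read  input=read read read $  — match read
step 13: stack=$ read read S  input=read read $  — expand S → λ
step 14: stack=$ read read  input=read read $  — match read
step 15: stack=$ read  input=read $  — match read
Accept reached after 15 steps.

15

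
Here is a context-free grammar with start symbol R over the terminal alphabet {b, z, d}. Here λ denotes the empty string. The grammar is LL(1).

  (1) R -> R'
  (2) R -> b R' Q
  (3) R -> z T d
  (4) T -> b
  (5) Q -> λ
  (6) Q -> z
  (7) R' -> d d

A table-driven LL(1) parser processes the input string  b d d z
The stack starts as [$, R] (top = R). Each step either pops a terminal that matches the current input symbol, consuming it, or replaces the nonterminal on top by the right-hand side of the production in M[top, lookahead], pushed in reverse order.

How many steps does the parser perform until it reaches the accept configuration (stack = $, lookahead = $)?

step 1: stack=$ R  input=b d d z $  — expand R -> b R' Q
step 2: stack=$ Q R' b  input=b d d z $  — match b
step 3: stack=$ Q R'  input=d d z $  — expand R' -> d d
step 4: stack=$ Q d d  input=d d z $  — match d
step 5: stack=$ Q d  input=d z $  — match d
step 6: stack=$ Q  input=z $  — expand Q -> z
step 7: stack=$ z  input=z $  — match z
Accept reached after 7 steps.

7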